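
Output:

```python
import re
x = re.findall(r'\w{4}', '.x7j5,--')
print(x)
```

Pattern: exactly 4 of a word character.
Walking the string: at [1:5] → 'x7j5'.
Since nothing is captured, `findall` lists the 1 matched substring directly.

['x7j5']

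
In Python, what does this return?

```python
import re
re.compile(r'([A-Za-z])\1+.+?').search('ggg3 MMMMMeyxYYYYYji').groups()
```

('g',)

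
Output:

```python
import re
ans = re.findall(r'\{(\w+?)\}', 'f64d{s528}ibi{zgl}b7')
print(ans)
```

Matches: at [4:10] match '{s528}', group 1 = 's528'; at [13:18] match '{zgl}', group 1 = 'zgl'.
With a single group, `findall` returns only what that group captured — 2 items.

['s528', 'zgl']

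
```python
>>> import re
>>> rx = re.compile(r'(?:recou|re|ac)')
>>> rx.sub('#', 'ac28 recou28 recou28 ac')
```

Alternation isn't longest-match — the leftmost alternative that fits at this position is chosen.
Matches: at [0:2] → 'ac'; at [5:10] → 'recou'; at [13:18] → 'recou'; at [21:23] → 'ac'.
`sub` substitutes '#' at each match site.

'#28 #28 #28 #'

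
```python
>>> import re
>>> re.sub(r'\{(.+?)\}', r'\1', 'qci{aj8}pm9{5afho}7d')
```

With the lazy modifier that quantifier settles for the fewest repetitions that let the rest of the pattern succeed (the atoms after it are unaffected and can still be greedy).
Matches: at [3:8] → '{aj8}'; at [11:18] → '{5afho}'.
Each match is replaced using the text its own group 1 captured.

'qciaj8pm95afho7d'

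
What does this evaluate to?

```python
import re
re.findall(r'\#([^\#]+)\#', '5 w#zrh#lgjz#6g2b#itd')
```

['zrh', '6g2b']

Matches: at [3:8] match '#zrh#', group 1 = 'zrh'; at [12:18] match '#6g2b#', group 1 = '6g2b'.
With a single group, `findall` returns only what that group captured — 2 items.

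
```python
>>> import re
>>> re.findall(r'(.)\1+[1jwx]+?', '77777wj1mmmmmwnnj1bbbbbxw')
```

['7', 'm', 'n', 'b']

A backreference is literal: `\1` must see the identical characters the first group matched.
Scanning left to right: at [0:6] match '77777w', group 1 = '7'; at [8:14] match 'mmmmmw', group 1 = 'm'; at [14:17] match 'nnj', group 1 = 'n'; at [18:24] match 'bbbbbx', group 1 = 'b'.
With a single group, `findall` returns only what that group captured — 4 items.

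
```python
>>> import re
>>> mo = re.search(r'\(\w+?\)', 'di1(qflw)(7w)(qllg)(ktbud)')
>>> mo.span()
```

`re.search` scans for the first position where the pattern succeeds.
The match spans [3:9] → '(qflw)'.

(3, 9)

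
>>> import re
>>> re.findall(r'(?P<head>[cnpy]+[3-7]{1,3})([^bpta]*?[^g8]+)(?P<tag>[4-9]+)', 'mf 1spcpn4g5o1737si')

Pattern: one or more of one of [cnpy], then 1 to 3 of a character in [3-7] (captured as 'head'); then zero or more of any character except [bpta] (lazy), then one or more of any character except [g8] (captured); then one or more of a character in [4-9] (captured as 'tag').
Matches: at [5:17] match 'pcpn4g5o1737', groups = ('pcpn4', 'g5o173', '7').
3 groups means the one result is a tuple of 3 captured strings — 1 here.

[('pcpn4', 'g5o173', '7')]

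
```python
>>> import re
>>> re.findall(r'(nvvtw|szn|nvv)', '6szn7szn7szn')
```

['szn', 'szn', 'szn']

Scanning left to right: at [1:4] match 'szn', group 1 = 'szn'; at [5:8] match 'szn', group 1 = 'szn'; at [9:12] match 'szn', group 1 = 'szn'.
`findall` collects group 1 from each match (3 total).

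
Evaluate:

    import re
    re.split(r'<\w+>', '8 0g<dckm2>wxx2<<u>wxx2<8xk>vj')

['8 0g', 'wxx2<', 'wxx2', 'vj']

Matches to split on: at [4:11] → '<dckm2>'; at [16:19] → '<u>'; at [23:28] → '<8xk>'.
`split` removes every match and returns the 4 fragments in between.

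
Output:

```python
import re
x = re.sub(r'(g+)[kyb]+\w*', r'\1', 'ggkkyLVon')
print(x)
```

This matches one or more of a literal 'g' (captured); then one or more of one of [kyb]; then zero or more of a word character.
Each match is replaced using the text its own group 1 captured.

gg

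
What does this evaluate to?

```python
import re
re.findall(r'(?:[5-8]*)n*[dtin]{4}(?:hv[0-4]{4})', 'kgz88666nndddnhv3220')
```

['88666nndddnhv3220']

Pattern: zero or more of a character in [5-8] (non-capturing group); then zero or more of a literal 'n', then exactly 4 of one of [dtin]; then the literal 'hv', then exactly 4 of a character in [0-4] (non-capturing group).
`findall` yields the raw match text (1 of them) because the pattern has no groups.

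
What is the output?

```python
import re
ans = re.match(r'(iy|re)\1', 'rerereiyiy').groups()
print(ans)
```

('re',)

The match spans [0:4] → 'rere'.
Captured: group 1 = 're'.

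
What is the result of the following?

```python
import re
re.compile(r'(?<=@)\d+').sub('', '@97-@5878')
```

The lookaround is zero-width — it requires the adjacent text to match without consuming it, so the asserted text isn't part of the match.
Matches: at [1:3] → '97'; at [5:9] → '5878'.
Every occurrence is swapped for ''.

'@-@'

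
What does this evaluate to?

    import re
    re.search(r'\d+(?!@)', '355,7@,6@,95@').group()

'355'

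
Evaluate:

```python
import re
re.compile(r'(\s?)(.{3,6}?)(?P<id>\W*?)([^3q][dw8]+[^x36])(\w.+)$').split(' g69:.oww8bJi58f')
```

The pattern matches optionally whitespace (captured); then 3 to 6 of any character (lazy) (captured); then zero or more of a non-word character (lazy) (captured as 'id'); then any character except [3q], then one or more of one of [dw8], then any character except [x36] (captured); then a word character, then one or more of any character (captured); then anchored at the end.
A non-greedy quantifier consumes as few characters as it can — just enough that the remainder of the pattern still matches from where it stops; whatever follows it matches normally.
Matches to split on: at [0:16] → ' g69:.oww8bJi58f'.
Because the pattern has a capturing group, `split` also inserts each captured text between the pieces.

['', ' ', 'g69', ':.', 'oww8b', 'Ji58f', '']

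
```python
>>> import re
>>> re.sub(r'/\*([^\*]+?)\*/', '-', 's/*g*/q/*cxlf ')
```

Each match is replaced by '-'.

's-q/*cxlf '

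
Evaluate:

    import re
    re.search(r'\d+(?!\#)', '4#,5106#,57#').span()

(3, 6)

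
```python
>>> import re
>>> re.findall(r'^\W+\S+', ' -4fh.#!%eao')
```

Since nothing is captured, `findall` lists the 1 matched substring directly.

[' -4fh.#!%eao']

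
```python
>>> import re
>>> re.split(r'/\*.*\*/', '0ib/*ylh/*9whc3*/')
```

['0ib', '']

Matches to split on: at [3:17] → '/*ylh/*9whc3*/'.
Each match becomes a cut point; 2 segments remain.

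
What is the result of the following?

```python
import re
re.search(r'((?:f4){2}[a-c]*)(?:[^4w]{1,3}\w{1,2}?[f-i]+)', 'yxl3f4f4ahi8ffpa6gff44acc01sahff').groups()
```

('f4f4a',)

The match spans [4:14] → 'f4f4ahi8ff'.
Captured: group 1 = 'f4f4a'.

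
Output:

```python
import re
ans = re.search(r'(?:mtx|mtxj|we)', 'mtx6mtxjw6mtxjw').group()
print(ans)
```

mtx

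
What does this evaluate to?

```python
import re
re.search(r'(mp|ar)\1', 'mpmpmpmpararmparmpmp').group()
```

'mpmp'

The backreference `\1` re-matches whatever the first group consumed, character for character.
Unlike `match`, `search` isn't anchored — it looks for the pattern anywhere in the string.
The match spans [0:4] → 'mpmp'.
Captured: group 1 = 'mp'.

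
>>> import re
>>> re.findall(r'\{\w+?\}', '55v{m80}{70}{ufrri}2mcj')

No capturing groups, so `findall` returns the 3 full match strings.

['{m80}', '{70}', '{ufrri}']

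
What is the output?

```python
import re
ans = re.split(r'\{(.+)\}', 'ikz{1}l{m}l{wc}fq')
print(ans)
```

Matches to split on: at [3:15] → '{1}l{m}l{wc}'.
The group in the pattern means `split` returns the separators' captures alongside the pieces.

['ikz', '1}l{m}l{wc', 'fq']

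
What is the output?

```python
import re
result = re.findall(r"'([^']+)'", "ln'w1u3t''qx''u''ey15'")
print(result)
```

['w1u3t', 'qx', 'u', 'ey15']

Walking the string: at [2:9] match "'w1u3t'", group 1 = 'w1u3t'; at [9:13] match "'qx'", group 1 = 'qx'; at [13:16] match "'u'", group 1 = 'u'; at [16:22] match "'ey15'", group 1 = 'ey15'.
One capturing group, so `findall` returns just the captured substring from each match — 4 in all.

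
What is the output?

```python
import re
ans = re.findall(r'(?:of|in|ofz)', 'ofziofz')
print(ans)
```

['of', 'of']

Branches in `(...|...)` are attempted left-to-right; the first branch that allows the whole pattern to succeed is taken.
With no groups in the pattern, `findall` gives back each whole match — 2 here.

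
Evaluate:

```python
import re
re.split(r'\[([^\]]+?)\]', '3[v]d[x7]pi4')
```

['3', 'v', 'd', 'x7', 'pi4']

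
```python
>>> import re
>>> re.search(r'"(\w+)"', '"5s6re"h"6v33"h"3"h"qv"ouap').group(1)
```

Unlike `match`, `search` isn't anchored — it looks for the pattern anywhere in the string.
The match spans [0:7] → '"5s6re"'.
Captured: group 1 = '5s6re'.

'5s6re'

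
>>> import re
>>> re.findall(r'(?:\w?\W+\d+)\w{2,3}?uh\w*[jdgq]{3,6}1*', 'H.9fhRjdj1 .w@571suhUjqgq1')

['w@571suhUjqgq1']

No capturing groups, so `findall` returns the 1 full match string.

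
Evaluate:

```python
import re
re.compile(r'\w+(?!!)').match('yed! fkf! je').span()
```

(0, 2)

The negative lookaround is zero-width — it rules out positions where the adjacent text would match, without consuming anything.
`re.match` only tries the pattern at the start of the string.
The match spans [0:2] → 'ye'.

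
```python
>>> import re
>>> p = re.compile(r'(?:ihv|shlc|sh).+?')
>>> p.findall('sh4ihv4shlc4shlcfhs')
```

['sh4', 'ihv4', 'shlc4', 'shlcf']

The regex engine tests alternatives in the order written; an earlier branch that matches wins even if a later one would match more.
Since nothing is captured, `findall` lists the 4 matched substrings directly.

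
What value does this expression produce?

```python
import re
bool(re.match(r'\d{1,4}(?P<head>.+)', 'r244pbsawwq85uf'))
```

False

This matches 1 to 4 of a digit; then one or more of any character (captured as 'head').
`match` is anchored at position 0; if the pattern doesn't fit there, it returns None.
Here the pattern fails at index 0, so the call returns None, and `bool(None)` is False.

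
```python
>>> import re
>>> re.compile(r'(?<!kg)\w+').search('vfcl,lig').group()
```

`(?!…)`/`(?<!…)` only lets a position through if the neighbouring text does NOT match; no characters are consumed.
`re.search` tries every starting position until one works.
The match spans [0:4] → 'vfcl'.

'vfcl'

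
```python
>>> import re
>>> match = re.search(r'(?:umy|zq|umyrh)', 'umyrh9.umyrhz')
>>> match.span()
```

Alternation tries branches left to right and keeps the first one that lets the overall match succeed at that position.
`re.search` tries every starting position until one works.
The match spans [0:3] → 'umy'.

(0, 3)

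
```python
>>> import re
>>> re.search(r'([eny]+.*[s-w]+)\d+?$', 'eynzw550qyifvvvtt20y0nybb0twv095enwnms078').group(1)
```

'eynzw550qyifvvvtt20y0nybb0twv095enwnms'

Pattern: one or more of one of [eny], then zero or more of any character, then one or more of a character in [s-w] (captured); then one or more of a digit (lazy); then anchored at the end.
`re.search` scans for the first position where the pattern succeeds.
The match spans [0:41] → 'eynzw550qyifvvvtt20y0nybb0twv095enwnms078'.
Captured: group 1 = 'eynzw550qyifvvvtt20y0nybb0twv095enwnms'.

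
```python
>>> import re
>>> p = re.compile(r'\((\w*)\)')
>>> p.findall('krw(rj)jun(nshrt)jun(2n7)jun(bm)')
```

['rj', 'nshrt', '2n7', 'bm']

Matches: at [3:7] match '(rj)', group 1 = 'rj'; at [10:17] match '(nshrt)', group 1 = 'nshrt'; at [20:25] match '(2n7)', group 1 = '2n7'; at [28:32] match '(bm)', group 1 = 'bm'.
`findall` collects group 1 from each match (4 total).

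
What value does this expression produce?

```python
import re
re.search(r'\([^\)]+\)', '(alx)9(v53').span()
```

(0, 5)

`re.search` scans for the first position where the pattern succeeds.
The match spans [0:5] → '(alx)'.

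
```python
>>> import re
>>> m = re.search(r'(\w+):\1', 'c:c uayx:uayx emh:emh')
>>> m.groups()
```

The match spans [0:3] → 'c:c'.
Captured: group 1 = 'c'.

('c',)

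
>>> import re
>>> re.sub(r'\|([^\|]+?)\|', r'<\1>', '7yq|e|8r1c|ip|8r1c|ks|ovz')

'7yq<e>8r1c<ip>8r1c<ks>ovz'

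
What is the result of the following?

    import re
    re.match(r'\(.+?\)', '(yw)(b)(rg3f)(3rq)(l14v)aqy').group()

'(yw)'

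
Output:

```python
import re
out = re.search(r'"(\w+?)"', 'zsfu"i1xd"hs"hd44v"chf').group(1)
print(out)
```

i1xd

The match spans [4:10] → '"i1xd"'.
Captured: group 1 = 'i1xd'.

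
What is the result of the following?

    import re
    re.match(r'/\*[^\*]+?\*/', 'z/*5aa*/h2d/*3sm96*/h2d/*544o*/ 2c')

`re.match` only tries the pattern at the start of the string.
Here the pattern fails at index 0, so the call returns None.

None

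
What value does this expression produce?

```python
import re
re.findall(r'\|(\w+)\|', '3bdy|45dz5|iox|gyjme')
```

Scanning left to right: at [4:11] match '|45dz5|', group 1 = '45dz5'.
Because there's exactly one group, `findall` drops the full match and keeps group 1 from the one hit.

['45dz5']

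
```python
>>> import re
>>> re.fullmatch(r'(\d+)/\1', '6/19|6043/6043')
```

A backreference is literal: `\1` must see the identical characters the first group matched.
For `fullmatch`, every character of the input must be accounted for by the pattern.
Here there's no way to consume every character, so the call returns None.

None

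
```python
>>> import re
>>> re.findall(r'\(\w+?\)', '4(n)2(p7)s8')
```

['(n)', '(p7)']

Since nothing is captured, `findall` lists the 2 matched substrings directly.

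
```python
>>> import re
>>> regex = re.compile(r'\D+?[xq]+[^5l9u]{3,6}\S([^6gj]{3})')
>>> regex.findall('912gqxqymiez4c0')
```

['4c0']

Pattern: one or more of a non-digit (lazy), then one or more of one of [xq]; then 3 to 6 of any character except [5l9u], then a non-whitespace character; then exactly 3 of any character except [6gj] (captured).
Matches: at [3:15] match 'gqxqymiez4c0', group 1 = '4c0'.
`findall` collects group 1 from the one match (1 total).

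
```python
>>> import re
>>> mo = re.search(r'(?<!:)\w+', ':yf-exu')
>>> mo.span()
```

(2, 3)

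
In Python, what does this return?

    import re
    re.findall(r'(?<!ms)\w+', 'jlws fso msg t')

A negative assertion filters positions out without eating any characters.
`findall` yields the raw match text (4 of them) because the pattern has no groups.

['jlws', 'fso', 'msg', 't']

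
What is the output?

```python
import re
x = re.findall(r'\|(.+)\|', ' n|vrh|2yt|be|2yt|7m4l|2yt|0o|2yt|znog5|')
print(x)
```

Walking the string: at [2:40] match '|vrh|2yt|be|2yt|7m4l|2yt|0o|2yt|znog5|', group 1 = 'vrh|2yt|be|2yt|7m4l|2yt|0o|2yt|znog5'.
`findall` collects group 1 from the one match (1 total).

['vrh|2yt|be|2yt|7m4l|2yt|0o|2yt|znog5']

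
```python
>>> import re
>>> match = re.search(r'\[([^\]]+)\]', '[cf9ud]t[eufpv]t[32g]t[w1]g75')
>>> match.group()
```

`re.search` scans for the first position where the pattern succeeds.
The match spans [0:7] → '[cf9ud]'.
Captured: group 1 = 'cf9ud'.

'[cf9ud]'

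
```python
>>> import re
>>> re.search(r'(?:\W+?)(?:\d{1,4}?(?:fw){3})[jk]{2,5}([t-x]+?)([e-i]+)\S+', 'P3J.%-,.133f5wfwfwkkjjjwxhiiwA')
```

None

Here the pattern never matches, so the call returns None.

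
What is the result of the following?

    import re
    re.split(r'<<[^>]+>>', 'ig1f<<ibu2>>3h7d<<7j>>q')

['ig1f', '3h7d', 'q']

Matches to split on: at [4:12] → '<<ibu2>>'; at [16:22] → '<<7j>>'.
`split` removes every match and returns the 3 fragments in between.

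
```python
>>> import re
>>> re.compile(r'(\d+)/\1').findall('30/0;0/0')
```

`\1` has to match the exact text group 1 already captured.
Matches: at [1:4] match '0/0', group 1 = '0'; at [5:8] match '0/0', group 1 = '0'.
`findall` collects group 1 from each match (2 total).

['0', '0']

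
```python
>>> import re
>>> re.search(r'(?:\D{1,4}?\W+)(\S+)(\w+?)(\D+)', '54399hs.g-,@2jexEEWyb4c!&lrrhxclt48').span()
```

The match spans [5:33] → 'hs.g-,@2jexEEWyb4c!&lrrhxclt'.

(5, 33)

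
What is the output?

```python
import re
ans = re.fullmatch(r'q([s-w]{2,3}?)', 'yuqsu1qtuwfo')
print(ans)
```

This matches a literal 'q'; then 2 to 3 of a character in [s-w] (lazy) (captured).
`fullmatch` succeeds only if the pattern covers the string from start to end.
Here there's no way to consume every character, so the call returns None.

None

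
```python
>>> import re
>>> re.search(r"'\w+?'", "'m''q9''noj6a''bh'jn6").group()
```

"'m'"

The match spans [0:3] → "'m'".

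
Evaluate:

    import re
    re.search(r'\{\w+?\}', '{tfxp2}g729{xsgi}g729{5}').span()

The match spans [0:7] → '{tfxp2}'.

(0, 7)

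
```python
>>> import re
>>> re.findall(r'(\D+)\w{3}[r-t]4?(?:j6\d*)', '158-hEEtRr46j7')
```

One capturing group, so `findall` returns just the captured substring from each match — 0 in all.
Nothing in the string satisfies the pattern, so the list is empty.

[]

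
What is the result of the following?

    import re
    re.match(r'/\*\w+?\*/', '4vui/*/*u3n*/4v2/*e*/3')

None

With `match`, the pattern is implicitly anchored at the beginning.
Here position 0 doesn't satisfy it, so the call returns None.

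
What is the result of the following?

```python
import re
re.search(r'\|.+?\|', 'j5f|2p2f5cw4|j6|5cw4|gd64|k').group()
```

'|2p2f5cw4|'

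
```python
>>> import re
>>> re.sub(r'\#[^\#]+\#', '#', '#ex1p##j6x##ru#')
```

'###'

Each match is replaced by '#'.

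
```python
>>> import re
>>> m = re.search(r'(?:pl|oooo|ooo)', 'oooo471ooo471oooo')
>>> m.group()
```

'oooo'

The regex engine tests alternatives in the order written; an earlier branch that matches wins even if a later one would match more.
Unlike `match`, `search` isn't anchored — it looks for the pattern anywhere in the string.
The match spans [0:4] → 'oooo'.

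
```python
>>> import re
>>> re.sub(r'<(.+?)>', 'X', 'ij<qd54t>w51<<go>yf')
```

Because the quantifier is non-greedy, it stops expanding at the earliest point where the rest of the pattern can succeed.
Each match is replaced by 'X'.

'ijXw51Xyf'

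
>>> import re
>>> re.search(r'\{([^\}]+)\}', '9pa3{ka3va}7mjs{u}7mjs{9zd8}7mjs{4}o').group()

The match spans [4:11] → '{ka3va}'.

'{ka3va}'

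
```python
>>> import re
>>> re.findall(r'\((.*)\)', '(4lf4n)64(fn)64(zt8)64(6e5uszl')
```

['4lf4n)64(fn)64(zt8']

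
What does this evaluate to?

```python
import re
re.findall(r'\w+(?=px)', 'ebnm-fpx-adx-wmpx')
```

The positive lookaround only admits positions where the adjacent text matches; those characters stay outside the span.
Matches: at [5:6] → 'f'; at [13:15] → 'wm'.
With no groups in the pattern, `findall` gives back each whole match — 2 here.

['f', 'wm']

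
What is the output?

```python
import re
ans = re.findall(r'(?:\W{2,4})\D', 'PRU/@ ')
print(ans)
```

['/@ ']

The pattern matches 2 to 4 of a non-word character (non-capturing group); then a non-digit.
Walking the string: at [3:6] → '/@ '.
With no groups in the pattern, `findall` gives back each whole match — 1 here.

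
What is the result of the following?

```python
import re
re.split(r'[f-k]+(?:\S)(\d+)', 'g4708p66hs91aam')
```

['', '708', 'p66', '91', 'aam']

The pattern matches one or more of a character in [f-k]; then a non-whitespace character (non-capturing group); then one or more of a digit (captured).
Matches to split on: at [0:5] → 'g4708'; at [8:12] → 'hs91'.
With a capturing group present, the delimiter's captured portion is kept in the result list.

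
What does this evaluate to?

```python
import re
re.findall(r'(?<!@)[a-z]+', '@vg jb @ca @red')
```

['g', 'jb', 'a', 'ed']

A negative assertion filters positions out without eating any characters.
Walking the string: at [2:3] → 'g'; at [4:6] → 'jb'; at [9:10] → 'a'; at [13:15] → 'ed'.
Since nothing is captured, `findall` lists the 4 matched substrings directly.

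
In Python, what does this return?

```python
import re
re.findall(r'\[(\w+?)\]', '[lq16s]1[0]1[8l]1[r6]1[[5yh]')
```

['lq16s', '0', '8l', 'r6', '5yh']

Matches: at [0:7] match '[lq16s]', group 1 = 'lq16s'; at [8:11] match '[0]', group 1 = '0'; at [12:16] match '[8l]', group 1 = '8l'; at [17:21] match '[r6]', group 1 = 'r6'; at [23:28] match '[5yh]', group 1 = '5yh'.
Because there's exactly one group, `findall` drops the full match and keeps group 1 from each hit.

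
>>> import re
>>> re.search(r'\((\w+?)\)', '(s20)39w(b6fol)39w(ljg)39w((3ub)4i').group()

`re.search` scans for the first position where the pattern succeeds.
The match spans [0:5] → '(s20)'.
Captured: group 1 = 's20'.

'(s20)'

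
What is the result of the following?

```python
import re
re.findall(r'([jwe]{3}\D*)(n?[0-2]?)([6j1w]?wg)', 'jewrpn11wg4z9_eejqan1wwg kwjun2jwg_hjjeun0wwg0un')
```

[('jewrpn', '1', '1wg'), ('eejqan', '1', 'wwg'), ('jjeun', '0', 'wwg')]

With 3 capturing groups, `findall` returns a 3-tuple per match.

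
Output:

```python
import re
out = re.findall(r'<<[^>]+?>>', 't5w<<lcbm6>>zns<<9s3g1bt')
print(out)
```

Since nothing is captured, `findall` lists the 1 matched substring directly.

['<<lcbm6>>']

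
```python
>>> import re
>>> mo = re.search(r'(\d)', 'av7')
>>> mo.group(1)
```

The pattern matches a digit (captured).
`re.search` tries every starting position until one works.
The match spans [2:3] → '7'.
Captured: group 1 = '7'.

'7'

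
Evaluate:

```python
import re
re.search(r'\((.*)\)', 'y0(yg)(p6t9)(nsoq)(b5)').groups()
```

('yg)(p6t9)(nsoq)(b5',)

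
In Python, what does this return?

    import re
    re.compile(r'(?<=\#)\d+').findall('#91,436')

['91']

The positive lookaround only admits positions where the adjacent text matches; those characters stay outside the span.
Scanning left to right: at [1:3] → '91'.
`findall` yields the raw match text (1 of them) because the pattern has no groups.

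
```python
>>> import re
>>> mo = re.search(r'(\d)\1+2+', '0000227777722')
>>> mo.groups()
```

('0',)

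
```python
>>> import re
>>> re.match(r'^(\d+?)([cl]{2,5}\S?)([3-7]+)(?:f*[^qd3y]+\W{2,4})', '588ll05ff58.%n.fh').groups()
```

Pattern: anchored at the start of the string; then one or more of a digit (lazy) (captured); then 2 to 5 of one of [cl], then optionally a non-whitespace character (captured); then one or more of a character in [3-7] (captured); then zero or more of the literal 'f', then one or more of any character except [qd3y], then 2 to 4 of a non-word character (non-capturing group).
`re.match` only tries the pattern at the start of the string.
The match spans [0:13] → '588ll05ff58.%'.
Captured: group 1 = '588', group 2 = 'll0', group 3 = '5'.

('588', 'll0', '5')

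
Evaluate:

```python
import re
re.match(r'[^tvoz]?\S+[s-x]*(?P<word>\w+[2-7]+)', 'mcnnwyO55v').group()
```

Pattern: optionally any character except [tvoz]; then one or more of a non-whitespace character, then zero or more of a character in [s-x]; then one or more of a word character, then one or more of a character in [2-7] (captured as 'word').
With `match`, the pattern is implicitly anchored at the beginning.
The match spans [0:9] → 'mcnnwyO55'.
Captured: group 1 = '55'.

'mcnnwyO55'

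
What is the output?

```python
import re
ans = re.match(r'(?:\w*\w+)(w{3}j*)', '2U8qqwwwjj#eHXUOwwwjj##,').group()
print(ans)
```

2U8qqwwwjj

The pattern matches zero or more of a word character, then one or more of a word character (non-capturing group); then exactly 3 of the literal 'w', then zero or more of a literal 'j' (captured).
`re.match` only tries the pattern at the start of the string.
The match spans [0:10] → '2U8qqwwwjj'.
Captured: group 1 = 'wwwjj'.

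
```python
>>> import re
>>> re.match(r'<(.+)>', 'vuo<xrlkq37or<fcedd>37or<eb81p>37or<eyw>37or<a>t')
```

`re.match` only tries the pattern at the start of the string.
Here position 0 doesn't satisfy it, so the call returns None.

None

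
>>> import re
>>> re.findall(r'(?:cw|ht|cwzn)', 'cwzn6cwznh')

['cw', 'cw']

`|` is ordered: at each position the engine commits to the first alternative that works.
With no groups in the pattern, `findall` gives back each whole match — 2 here.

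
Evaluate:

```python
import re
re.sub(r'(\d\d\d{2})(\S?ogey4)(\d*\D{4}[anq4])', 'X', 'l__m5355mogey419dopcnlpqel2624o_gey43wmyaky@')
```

This matches a digit, then a digit, then exactly 2 of a digit (captured); then optionally a non-whitespace character, then the literal 'oge', then the literal 'y4' (captured); then zero or more of a digit, then exactly 4 of a non-digit, then one of [anq4] (captured).
Matches: at [4:21] → '5355mogey419dopcn'.
`sub` substitutes 'X' at each match site.

'l__mXlpqel2624o_gey43wmyaky@'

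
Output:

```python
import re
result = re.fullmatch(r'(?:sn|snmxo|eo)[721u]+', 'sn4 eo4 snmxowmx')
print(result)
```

`fullmatch` succeeds only if the pattern covers the string from start to end.
Here the pattern can't cover the whole string, so the call returns None.

None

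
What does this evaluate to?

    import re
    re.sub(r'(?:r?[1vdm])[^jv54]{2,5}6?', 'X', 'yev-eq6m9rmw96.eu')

'yeX9Xu'

This matches optionally a literal 'r', then one of [1vdm] (non-capturing group); then 2 to 5 of any character except [jv54], then optionally the literal '6'.
Matches: at [2:8] → 'v-eq6m'; at [9:16] → 'rmw96.e'.
Each match is replaced by 'X'.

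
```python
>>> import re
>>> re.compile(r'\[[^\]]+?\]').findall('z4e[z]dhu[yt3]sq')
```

['[z]', '[yt3]']

Scanning left to right: at [3:6] → '[z]'; at [9:14] → '[yt3]'.
No capturing groups, so `findall` returns the 2 full match strings.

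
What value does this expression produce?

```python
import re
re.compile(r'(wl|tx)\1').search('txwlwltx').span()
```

The backreference `\1` re-matches whatever the first group consumed, character for character.
The match spans [2:6] → 'wlwl'.

(2, 6)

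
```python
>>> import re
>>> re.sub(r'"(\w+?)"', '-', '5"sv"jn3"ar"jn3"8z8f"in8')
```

Matches: at [1:5] → '"sv"'; at [8:12] → '"ar"'; at [15:21] → '"8z8f"'.
Each match is replaced by '-'.

'5-jn3-jn3-in8'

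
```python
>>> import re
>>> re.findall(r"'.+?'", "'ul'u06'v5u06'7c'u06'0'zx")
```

A `+?`/`*?`/`{m,n}?` starts at its minimum and grows only as far as needed for what follows to match.
With no groups in the pattern, `findall` gives back each whole match — 3 here.

["'ul'", "'v5u06'", "'u06'"]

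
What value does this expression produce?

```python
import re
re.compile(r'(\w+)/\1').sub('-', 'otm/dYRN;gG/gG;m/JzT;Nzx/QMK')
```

`\1` has to match the exact text group 1 already captured.
Matches: at [9:14] → 'gG/gG'.
`sub` substitutes '-' at each match site.

'otm/dYRN;-;m/JzT;Nzx/QMK'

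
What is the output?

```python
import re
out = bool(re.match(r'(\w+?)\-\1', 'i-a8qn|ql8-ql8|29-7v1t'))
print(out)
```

False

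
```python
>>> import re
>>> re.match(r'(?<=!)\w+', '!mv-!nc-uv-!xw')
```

With `match`, the pattern is implicitly anchored at the beginning.
Here the pattern fails at index 0, so the call returns None.

None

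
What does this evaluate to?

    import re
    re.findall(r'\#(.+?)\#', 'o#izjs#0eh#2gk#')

Because the quantifier is non-greedy, it stops expanding at the earliest point where the rest of the pattern can succeed.
Matches: at [1:7] match '#izjs#', group 1 = 'izjs'; at [10:15] match '#2gk#', group 1 = '2gk'.
`findall` collects group 1 from each match (2 total).

['izjs', '2gk']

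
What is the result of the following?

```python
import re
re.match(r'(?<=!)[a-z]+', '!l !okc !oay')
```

None

With `match`, the pattern is implicitly anchored at the beginning.
Here the pattern fails at index 0, so the call returns None.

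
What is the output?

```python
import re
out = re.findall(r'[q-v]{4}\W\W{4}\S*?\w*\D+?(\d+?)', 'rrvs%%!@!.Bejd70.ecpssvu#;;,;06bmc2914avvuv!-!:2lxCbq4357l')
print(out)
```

['7', '2']

The pattern matches exactly 4 of a character in [q-v], then a non-word character, then exactly 4 of a non-word character; then zero or more of a non-whitespace character (lazy), then zero or more of a word character, then one or more of a non-digit (lazy); then one or more of a digit (lazy) (captured).
A `+?`/`*?`/`{m,n}?` starts at its minimum and grows only as far as needed for what follows to match.
Walking the string: at [0:15] match 'rrvs%%!@!.Bejd7', group 1 = '7'; at [20:48] match 'ssvu#;;,;06bmc2914avvuv!-!:2', group 1 = '2'.
`findall` collects group 1 from each match (2 total).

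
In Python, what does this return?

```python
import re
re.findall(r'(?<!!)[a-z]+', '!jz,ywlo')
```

Because the assertion is negative and zero-width, positions next to the forbidden text are skipped.
Matches: at [2:3] → 'z'; at [4:8] → 'ywlo'.
Since nothing is captured, `findall` lists the 2 matched substrings directly.

['z', 'ywlo']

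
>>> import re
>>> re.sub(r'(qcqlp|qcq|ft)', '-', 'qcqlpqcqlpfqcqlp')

'--f-'

`|` is ordered: at each position the engine commits to the first alternative that works.
Matches: at [0:5] → 'qcqlp'; at [5:10] → 'qcqlp'; at [11:16] → 'qcqlp'.
Each match is replaced by '-'.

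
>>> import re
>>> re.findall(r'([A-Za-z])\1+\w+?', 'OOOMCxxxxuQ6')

The backreference `\1` re-matches whatever the first group consumed, character for character.
Scanning left to right: at [0:4] match 'OOOM', group 1 = 'O'; at [5:10] match 'xxxxu', group 1 = 'x'.
Because there's exactly one group, `findall` drops the full match and keeps group 1 from each hit.

['O', 'x']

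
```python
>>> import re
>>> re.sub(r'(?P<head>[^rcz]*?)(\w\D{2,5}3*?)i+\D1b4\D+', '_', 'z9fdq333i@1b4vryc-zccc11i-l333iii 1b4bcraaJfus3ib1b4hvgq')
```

'z__3ib1b4hvgq'

Every occurrence is swapped for '_'.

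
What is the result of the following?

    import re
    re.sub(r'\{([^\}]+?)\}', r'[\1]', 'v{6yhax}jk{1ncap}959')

'v[6yhax]jk[1ncap]959'

Matches: at [1:8] → '{6yhax}'; at [10:17] → '{1ncap}'.
`\1` in the replacement pulls in group 1's text for each match.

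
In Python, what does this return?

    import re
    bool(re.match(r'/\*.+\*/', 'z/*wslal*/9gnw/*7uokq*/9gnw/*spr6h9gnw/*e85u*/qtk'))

`re.match` only tries the pattern at the start of the string.
Here position 0 doesn't satisfy it, so the call returns None, and `bool(None)` is False.

False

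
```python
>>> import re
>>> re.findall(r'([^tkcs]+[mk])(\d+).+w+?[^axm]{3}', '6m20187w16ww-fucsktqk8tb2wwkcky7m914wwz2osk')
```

[('6m', '20187')]

Pattern: one or more of any character except [tkcs], then one of [mk] (captured); then one or more of a digit (captured); then one or more of any character, then one or more of the literal 'w' (lazy), then exactly 3 of any character except [axm].
Scanning left to right: at [0:41] match '6m20187w16ww-fucsktqk8tb2wwkcky7m914wwz2o', groups = ('6m', '20187').
`findall` packs the 2 group values into a tuple for every match.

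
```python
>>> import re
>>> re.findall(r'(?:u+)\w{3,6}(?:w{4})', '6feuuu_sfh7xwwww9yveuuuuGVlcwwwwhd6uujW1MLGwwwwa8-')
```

['uuu_sfh7xwwww', 'uuuuGVlcwwww', 'uujW1MLGwwww']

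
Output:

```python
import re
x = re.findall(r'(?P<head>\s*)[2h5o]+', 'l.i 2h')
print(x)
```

This matches zero or more of whitespace (captured as 'head'); then one or more of one of [2h5o].
Walking the string: at [3:6] match ' 2h', group 1 = ' '.
One capturing group, so `findall` returns just the captured substring from the one match — 1 in all.

[' ']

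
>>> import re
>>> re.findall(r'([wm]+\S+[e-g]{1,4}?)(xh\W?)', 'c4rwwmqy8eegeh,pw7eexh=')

[('wwmqy8eegeh,pw7ee', 'xh=')]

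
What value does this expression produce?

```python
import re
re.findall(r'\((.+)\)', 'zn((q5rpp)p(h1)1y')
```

`findall` collects group 1 from the one match (1 total).

['(q5rpp)p(h1']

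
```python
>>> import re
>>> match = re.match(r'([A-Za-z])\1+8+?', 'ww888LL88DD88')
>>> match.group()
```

'ww8'

`\1` has to match the exact text group 1 already captured.
`re.match` only tries the pattern at the start of the string.
The match spans [0:3] → 'ww8'.
Captured: group 1 = 'w'.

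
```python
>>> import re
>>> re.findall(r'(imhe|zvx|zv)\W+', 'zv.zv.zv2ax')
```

['zv', 'zv']

`findall` collects group 1 from each match (2 total).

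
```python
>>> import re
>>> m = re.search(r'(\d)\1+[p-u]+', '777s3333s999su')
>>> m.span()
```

(0, 4)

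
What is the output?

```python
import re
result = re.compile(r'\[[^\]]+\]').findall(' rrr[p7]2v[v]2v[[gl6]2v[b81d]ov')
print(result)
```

['[p7]', '[v]', '[[gl6]', '[b81d]']

`findall` yields the raw match text (4 of them) because the pattern has no groups.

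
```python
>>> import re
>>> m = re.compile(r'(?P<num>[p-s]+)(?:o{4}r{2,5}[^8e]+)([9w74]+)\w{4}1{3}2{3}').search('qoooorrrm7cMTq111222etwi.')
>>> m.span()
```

This matches one or more of a character in [p-s] (captured as 'num'); then exactly 4 of the literal 'o', then 2 to 5 of the literal 'r', then one or more of any character except [8e] (non-capturing group); then one or more of one of [9w74] (captured); then exactly 4 of a word character, then exactly 3 of a literal '1', then exactly 3 of a literal '2'.
`re.search` tries every starting position until one works.
The match spans [0:20] → 'qoooorrrm7cMTq111222'.
Captured: group 1 = 'q', group 2 = '7'.

(0, 20)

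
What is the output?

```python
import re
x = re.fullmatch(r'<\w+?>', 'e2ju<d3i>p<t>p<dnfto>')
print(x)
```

None

`re.fullmatch` requires the pattern to consume the entire string.
Here the string isn't matched end-to-end, so the call returns None.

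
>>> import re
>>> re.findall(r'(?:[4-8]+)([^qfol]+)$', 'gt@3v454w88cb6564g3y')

['w88cb6564g3y']

Pattern: one or more of a character in [4-8] (non-capturing group); then one or more of any character except [qfol] (captured); then anchored at the end.
One capturing group, so `findall` returns just the captured substring from the one match — 1 in all.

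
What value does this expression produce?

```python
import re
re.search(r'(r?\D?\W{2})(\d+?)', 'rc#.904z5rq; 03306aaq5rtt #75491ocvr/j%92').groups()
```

('rc#.', '9')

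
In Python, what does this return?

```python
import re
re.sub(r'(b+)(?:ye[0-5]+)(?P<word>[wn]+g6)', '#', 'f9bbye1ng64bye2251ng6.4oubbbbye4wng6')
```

'f9#4#.4ou#'

`sub` substitutes '#' at each match site.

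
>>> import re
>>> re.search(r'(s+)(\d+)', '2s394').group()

's394'

The pattern matches one or more of a literal 's' (captured); then one or more of a digit (captured).
`re.search` tries every starting position until one works.
The match spans [1:5] → 's394'.
Captured: group 1 = 's', group 2 = '394'.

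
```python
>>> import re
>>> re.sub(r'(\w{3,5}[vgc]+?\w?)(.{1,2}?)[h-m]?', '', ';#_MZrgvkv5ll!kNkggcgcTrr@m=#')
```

This matches 3 to 5 of a word character, then one or more of one of [vgc] (lazy), then optionally a word character (captured); then 1 to 2 of any character (lazy) (captured); then optionally a character in [h-m].
Because the quantifier is non-greedy, it stops expanding at the earliest point where the rest of the pattern can succeed.
Matches: at [2:10] → '_MZrgvkv'; at [14:22] → 'kNkggcgc'.
`sub` substitutes '' at each match site.

';#5ll!Trr@m=#'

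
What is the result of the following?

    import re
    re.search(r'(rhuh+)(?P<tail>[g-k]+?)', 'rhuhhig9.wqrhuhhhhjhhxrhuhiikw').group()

'rhuhhi'

Pattern: the literal 'rhu', then one or more of the literal 'h' (captured); then one or more of a character in [g-k] (lazy) (captured as 'tail').
The match spans [0:6] → 'rhuhhi'.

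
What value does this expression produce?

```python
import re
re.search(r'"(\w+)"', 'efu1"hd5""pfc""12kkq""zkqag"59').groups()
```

('hd5',)

`re.search` tries every starting position until one works.
The match spans [4:9] → '"hd5"'.
Captured: group 1 = 'hd5'.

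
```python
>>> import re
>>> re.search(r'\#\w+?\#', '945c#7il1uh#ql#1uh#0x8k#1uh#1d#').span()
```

(4, 12)

`re.search` tries every starting position until one works.
The match spans [4:12] → '#7il1uh#'.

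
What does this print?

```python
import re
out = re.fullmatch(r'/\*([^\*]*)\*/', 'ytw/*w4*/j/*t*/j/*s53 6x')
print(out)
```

`fullmatch` succeeds only if the pattern covers the string from start to end.
Here the string isn't matched end-to-end, so the call returns None.

None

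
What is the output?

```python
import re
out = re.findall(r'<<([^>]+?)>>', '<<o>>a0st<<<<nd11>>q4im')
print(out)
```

['o', '<<nd11']

Walking the string: at [0:5] match '<<o>>', group 1 = 'o'; at [9:19] match '<<<<nd11>>', group 1 = '<<nd11'.
With a single group, `findall` returns only what that group captured — 2 items.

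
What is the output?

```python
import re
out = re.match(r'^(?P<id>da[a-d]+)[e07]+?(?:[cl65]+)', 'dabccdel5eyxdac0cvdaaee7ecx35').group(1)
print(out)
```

The match spans [0:9] → 'dabccdel5'.
Captured: group 1 = 'dabccd'.

dabccd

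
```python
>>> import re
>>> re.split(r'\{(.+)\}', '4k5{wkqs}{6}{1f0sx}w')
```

Matches to split on: at [3:19] → '{wkqs}{6}{1f0sx}'.
With a capturing group present, the delimiter's captured portion is kept in the result list.

['4k5', 'wkqs}{6}{1f0sx', 'w']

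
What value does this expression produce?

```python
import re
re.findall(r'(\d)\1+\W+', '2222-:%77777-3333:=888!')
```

`\1` is not a pattern — it's the concrete string captured by group 1, re-applied verbatim.
With a single group, `findall` returns only what that group captured — 4 items.

['2', '7', '3', '8']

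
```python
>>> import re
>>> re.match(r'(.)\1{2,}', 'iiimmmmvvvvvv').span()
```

`re.match` won't scan ahead — the pattern has to work from the very first character.
The match spans [0:3] → 'iii'.

(0, 3)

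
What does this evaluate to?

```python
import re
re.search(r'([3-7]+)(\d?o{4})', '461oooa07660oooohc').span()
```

This matches one or more of a character in [3-7] (captured); then optionally a digit, then exactly 4 of a literal 'o' (captured).
`search` walks the string left to right and returns the first match it finds.
The match spans [8:16] → '7660oooo'.
Captured: group 1 = '766', group 2 = '0oooo'.

(8, 16)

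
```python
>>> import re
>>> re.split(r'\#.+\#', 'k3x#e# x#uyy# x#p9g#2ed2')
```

Matches to split on: at [3:20] → '#e# x#uyy# x#p9g#'.
Splitting on the pattern gives 2 pieces.

['k3x', '2ed2']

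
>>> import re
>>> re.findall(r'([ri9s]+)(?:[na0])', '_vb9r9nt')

This matches one or more of one of [ri9s] (captured); then one of [na0] (non-capturing group).
Matches: at [3:7] match '9r9n', group 1 = '9r9'.
With a single group, `findall` returns only what that group captured — 1 item.

['9r9']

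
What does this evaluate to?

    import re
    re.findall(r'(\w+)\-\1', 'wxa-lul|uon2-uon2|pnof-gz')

['uon2']

`\1` is not a pattern — it's the concrete string captured by group 1, re-applied verbatim.
Matches: at [8:17] match 'uon2-uon2', group 1 = 'uon2'.
`findall` collects group 1 from the one match (1 total).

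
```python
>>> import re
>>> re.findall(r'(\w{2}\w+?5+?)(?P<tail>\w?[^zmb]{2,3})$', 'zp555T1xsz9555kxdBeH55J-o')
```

Pattern: exactly 2 of a word character, then one or more of a word character (lazy), then one or more of a literal '5' (lazy) (captured); then optionally a word character, then 2 to 3 of any character except [zmb] (captured as 'tail'); then anchored at the end.
Lazy quantifiers expand one character at a time until the remainder of the pattern can match.
Scanning left to right: at [0:25] match 'zp555T1xsz9555kxdBeH55J-o', groups = ('zp555T1xsz9555kxdBeH5', '5J-o').
Multiple groups make `findall` return tuples — one 2-tuple for the one match.

[('zp555T1xsz9555kxdBeH5', '5J-o')]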